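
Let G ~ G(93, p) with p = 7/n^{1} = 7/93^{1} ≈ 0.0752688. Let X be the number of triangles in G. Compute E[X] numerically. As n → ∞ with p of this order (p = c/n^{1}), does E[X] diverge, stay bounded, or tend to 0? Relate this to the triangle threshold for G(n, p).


Number of potential triangles: C(93, 3) = 129766.
Each occurs with probability p³ ≈ (0.0752688)³ ≈ 4.26427569e-04.
By linearity: E[X] = C(93, 3)·p³ ≈ 129766 · 4.26427569e-04 ≈ 55.335800.
Here α = 1, so p = 7/n is exactly at the triangle threshold p ~ 1/n. Asymptotically E[X] → c³/6 = 7³/6 = 343/6 ≈ 57.166667, a bounded constant. In this regime the triangle count is asymptotically Poisson(c³/6).

E[X] ≈ 55.335800; in regime p = Θ(1/n^{1}) E[X] stays bounded (at the triangle threshold p ~ 1/n).


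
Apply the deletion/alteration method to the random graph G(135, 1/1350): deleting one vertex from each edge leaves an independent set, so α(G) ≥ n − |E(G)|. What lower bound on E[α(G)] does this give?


E[|E(G)|] = C(135, 2)·p = 9045 · (1/1350) = 67/10.
E[α(G)] ≥ n − E[|E(G)|] = 135 − 67/10 = 1283/10.
Numerically: ≈ 128.3000.
(This is only a lower bound; the true E[α(G)] may be larger.)

E[α(G)] ≥ 1283/10 ≈ 128.3000.


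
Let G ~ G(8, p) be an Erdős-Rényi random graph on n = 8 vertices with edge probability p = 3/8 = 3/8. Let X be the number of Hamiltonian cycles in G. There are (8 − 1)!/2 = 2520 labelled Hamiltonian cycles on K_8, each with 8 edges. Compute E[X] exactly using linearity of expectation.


K_8 has (8 − 1)!/2 = 2520 labelled Hamiltonian cycles.
For each such Hamiltonian cycle H, let X_H = 1 if all 8 edges of H are present in G. Then P[X_H = 1] = p^{8} = (3/8)^{8} = 6561/16777216.
By linearity of expectation: E[X] = Σ_H E[X_H] = 2520 · p^{8} = 2520 · 6561/16777216 = 2066715/2097152.
Numerically: E[X] ≈ 0.98549.

E[X] = 2520 · (3/8)^{8} = 2066715/2097152 ≈ 0.98549.


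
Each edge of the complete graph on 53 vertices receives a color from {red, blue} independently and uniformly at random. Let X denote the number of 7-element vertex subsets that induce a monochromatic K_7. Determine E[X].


Let X = Σ_S X_S over the C(53, 7) = 154143080 subsets S of size 7, where X_S = 1 if the K_7 on S is monochromatic.
For a fixed S, the K_7 on S has C(7, 2) = 21 edges. P[all 21 edges red] = (1/2)^21, and likewise for blue, so P[monochromatic] = 2·(1/2)^21 = 2^{1 − 21} = 1/1048576.
By linearity: E[X] = C(53, 7) · 2^{1 − 21} = 154143080 · 1/1048576 = 19267885/131072.
Numerically: E[X] ≈ 147.002.

E[X] = C(53,7)·2^(1−C(7,2)) = 19267885/131072 ≈ 147.002.


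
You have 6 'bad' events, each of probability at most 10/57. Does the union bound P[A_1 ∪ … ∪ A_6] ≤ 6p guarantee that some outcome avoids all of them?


Union bound: P[∪_{i=1}^{6} A_i] ≤ Σ_i P[A_i] ≤ 6·p = 6·(10/57) = 20/19.
Numerically: 20/19 ≈ 1.0526.
Is 20/19 < 1? NO.
Since the bound 20/19 is ≥ 1, the union bound is uninformative here; it does NOT by itself certify existence.

6·p = 20/19 ≈ 1.0526; existence NOT certified by the union bound.


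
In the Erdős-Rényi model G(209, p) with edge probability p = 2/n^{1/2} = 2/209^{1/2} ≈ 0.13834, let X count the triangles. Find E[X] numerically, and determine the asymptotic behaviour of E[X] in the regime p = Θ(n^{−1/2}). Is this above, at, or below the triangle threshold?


Number of potential triangles: C(209, 3) = 1499784.
Each occurs with probability p³ ≈ (0.13834)³ ≈ 2.6477109e-03.
By linearity: E[X] = C(209, 3)·p³ ≈ 1499784 · 2.6477109e-03 ≈ 3970.99439.
Since α = 1/2 < 1, p = c/n^{1/2} ≫ 1/n is above the triangle threshold p ~ 1/n. Asymptotically E[X] ~ (c³/6)·n^{3(1−α)} = (2³/6)·n^{1.5} → ∞; triangles are abundant w.h.p.

E[X] ≈ 3970.99439; in regime p = Θ(1/n^{1/2}) E[X] diverges (above the triangle threshold p ~ 1/n).


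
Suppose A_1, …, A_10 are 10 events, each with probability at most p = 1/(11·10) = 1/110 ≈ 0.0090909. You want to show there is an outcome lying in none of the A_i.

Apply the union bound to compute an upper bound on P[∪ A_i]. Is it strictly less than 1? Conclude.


Union bound: P[∪_{i=1}^{10} A_i] ≤ Σ_i P[A_i] ≤ 10·p = 10·(1/110) = 1/11.
Numerically: 1/11 ≈ 0.0909091.
Is 1/11 < 1? YES.
Since P[∪ A_i] ≤ 1/11 < 1, the complement has P[∩ A_i^c] ≥ 1 − 1/11 = 10/11 > 0, so some outcome avoids every A_i.

10·p = 1/11 ≈ 0.0909091; existence CERTIFIED by the union bound.


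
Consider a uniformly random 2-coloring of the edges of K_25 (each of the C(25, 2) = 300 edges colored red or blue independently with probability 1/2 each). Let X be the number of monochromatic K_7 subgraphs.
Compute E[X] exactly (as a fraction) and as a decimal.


Let X = Σ_S X_S over the C(25, 7) = 480700 subsets S of size 7, where X_S = 1 if the K_7 on S is monochromatic.
For a fixed S, the K_7 on S has C(7, 2) = 21 edges. P[all 21 edges red] = (1/2)^21, and likewise for blue, so P[monochromatic] = 2·(1/2)^21 = 2^{1 − 21} = 1/1048576.
Summing: E[X] = C(25, 7) · 2^{1 − 21} = 480700 · 1/1048576 = 120175/262144.
Numerically: E[X] ≈ 0.45843.

E[X] = C(25,7)·2^(1−C(7,2)) = 120175/262144 ≈ 0.45843.


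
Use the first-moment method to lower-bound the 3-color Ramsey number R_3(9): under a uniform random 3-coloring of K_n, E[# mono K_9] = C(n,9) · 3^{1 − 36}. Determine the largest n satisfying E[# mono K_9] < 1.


We need C(n, 9) · 3^{1 − 36} < 1, i.e. C(n, 9) < 3^{36 − 1} = 50031545098999707.
Check values of n near the boundary:
  n = 297: C(297, 9) = 43842345008337645; 43842345008337645 < 50031545098999707? YES
  n = 298: C(298, 9) = 45207677551849890; 45207677551849890 < 50031545098999707? YES
  n = 299: C(299, 9) = 46610674441390059; 46610674441390059 < 50031545098999707? YES
  n = 300: C(300, 9) = 48052241692154700; 48052241692154700 < 50031545098999707? YES
  n = 301: C(301, 9) = 49533303936090975; 49533303936090975 < 50031545098999707? YES
  n = 302: C(302, 9) = 51054804739588650; 51054804739588650 < 50031545098999707? NO
The largest n with C(n, 9) < 50031545098999707 is n = 301 (where E[X] = 16511101312030325/16677181699666569 ≈ 0.99004). Hence R_3(9) > 301, i.e. R_3(9) ≥ 302.

Largest n = 301; hence R_3(9) > 301.


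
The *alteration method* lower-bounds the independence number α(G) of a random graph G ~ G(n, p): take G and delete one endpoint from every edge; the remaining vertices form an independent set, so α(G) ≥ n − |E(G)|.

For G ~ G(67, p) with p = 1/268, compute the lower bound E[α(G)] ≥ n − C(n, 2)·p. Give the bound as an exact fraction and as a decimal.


E[|E(G)|] = C(67, 2)·p = 2211 · (1/268) = 33/4.
E[α(G)] ≥ n − E[|E(G)|] = 67 − 33/4 = 235/4.
Numerically: ≈ 58.750000.
(This is only a lower bound; the true E[α(G)] may be larger.)

E[α(G)] ≥ 235/4 ≈ 58.750000.


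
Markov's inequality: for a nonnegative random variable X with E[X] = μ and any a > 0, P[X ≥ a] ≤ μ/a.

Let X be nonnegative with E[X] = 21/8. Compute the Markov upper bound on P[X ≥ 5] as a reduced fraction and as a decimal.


μ = E[X] = 21/8, a = 5.
Markov: P[X ≥ 5] ≤ μ/a = (21/8)/5 = 21/40.
Numerically: ≈ 0.525000.
(Since a = 5 > μ = 2.625000, the bound 21/40 is < 1 and informative.)

P[X ≥ 5] ≤ 21/40 ≈ 0.525000.


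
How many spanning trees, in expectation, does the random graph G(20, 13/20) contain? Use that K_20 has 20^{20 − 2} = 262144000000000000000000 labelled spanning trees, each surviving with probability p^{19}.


K_20 has 20^{20 − 2} = 262144000000000000000000 labelled spanning trees.
For each such spanning tree H, let X_H = 1 if all 19 edges of H are present in G. Then P[X_H = 1] = p^{19} = (13/20)^{19} = 1461920290375446110677/5242880000000000000000000.
By linearity: E[X] = Σ_H E[X_H] = 262144000000000000000000 · p^{19} = 262144000000000000000000 · 1461920290375446110677/5242880000000000000000000 = 1461920290375446110677/20.
Numerically: E[X] ≈ 7.3096e+19.

E[X] = 262144000000000000000000 · (13/20)^{19} = 1461920290375446110677/20 ≈ 7.3096e+19.


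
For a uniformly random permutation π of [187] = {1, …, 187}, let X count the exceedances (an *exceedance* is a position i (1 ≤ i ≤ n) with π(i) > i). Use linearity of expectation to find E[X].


Write X = Σ_{i=1}^{187} X_i, where X_i = 1_{π(i) > i}.
For each fixed i, π(i) is uniform over {1, …, 187} (marginal of a uniform permutation), so P[π(i) > i] = (n − i)/n. Summing: Σ_{i=1}^{187} (n − i)/n = (0 + 1 + … + 186)/187 = 187(187 − 1)/(2·187) = (187 − 1)/2.
Hence E[X] = Σ_{i=1}^{187} (187 − i)/187 = 93 ≈ 93.00000.

E[X] = 93 = 93.00000.


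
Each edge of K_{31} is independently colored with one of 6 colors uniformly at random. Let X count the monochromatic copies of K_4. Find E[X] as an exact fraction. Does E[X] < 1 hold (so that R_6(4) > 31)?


E[X] = C(31, 4) · 6^{1 − 6} = 31465 · 6^{−5} = 31465/7776.
As a reduced fraction: E[X] = 31465/7776 ≈ 4.0464249.
Is E[X] < 1? NO.
Since E[X] ≥ 1, the first-moment bound is inconclusive at n = 31; it does NOT by itself certify R_6(4) > 31.

E[X] = 31465/7776 ≈ 4.0464249; E[X] ≥ 1; first-moment method inconclusive here.


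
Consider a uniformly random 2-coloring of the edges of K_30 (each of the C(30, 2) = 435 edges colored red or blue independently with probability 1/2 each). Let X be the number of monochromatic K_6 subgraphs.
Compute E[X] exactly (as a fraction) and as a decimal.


Let X = Σ_S X_S over the C(30, 6) = 593775 subsets S of size 6, where X_S = 1 if the K_6 on S is monochromatic.
For a fixed S, the K_6 on S has C(6, 2) = 15 edges. P[all 15 edges red] = (1/2)^15, and likewise for blue, so P[monochromatic] = 2·(1/2)^15 = 2^{1 − 15} = 1/16384.
Summing: E[X] = C(30, 6) · 2^{1 − 15} = 593775 · 1/16384 = 593775/16384.
Numerically: E[X] ≈ 36.241.

E[X] = C(30,6)·2^(1−C(6,2)) = 593775/16384 ≈ 36.241.


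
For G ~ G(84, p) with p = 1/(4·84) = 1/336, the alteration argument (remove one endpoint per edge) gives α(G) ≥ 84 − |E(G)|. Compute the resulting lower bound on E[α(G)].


E[|E(G)|] = C(84, 2)·p = 3486 · (1/336) = 83/8.
E[α(G)] ≥ n − E[|E(G)|] = 84 − 83/8 = 589/8.
Numerically: ≈ 73.6250.
(This is only a lower bound; the true E[α(G)] may be larger.)

E[α(G)] ≥ 589/8 ≈ 73.6250.


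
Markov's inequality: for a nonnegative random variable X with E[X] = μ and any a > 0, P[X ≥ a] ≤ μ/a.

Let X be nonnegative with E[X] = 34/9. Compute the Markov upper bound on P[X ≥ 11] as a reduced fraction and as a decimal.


μ = E[X] = 34/9, a = 11.
Markov: P[X ≥ 11] ≤ μ/a = (34/9)/11 = 34/99.
Numerically: ≈ 0.34343.
(Since a = 11 > μ = 3.77778, the bound 34/99 is < 1 and informative.)

P[X ≥ 11] ≤ 34/99 ≈ 0.34343.


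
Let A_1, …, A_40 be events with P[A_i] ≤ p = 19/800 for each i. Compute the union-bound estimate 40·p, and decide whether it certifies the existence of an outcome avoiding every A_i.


Union bound: P[∪_{i=1}^{40} A_i] ≤ Σ_i P[A_i] ≤ 40·p = 40·(19/800) = 19/20.
Numerically: 19/20 ≈ 0.9500.
Is 19/20 < 1? YES.
Since P[∪ A_i] ≤ 19/20 < 1, the complement has P[∩ A_i^c] ≥ 1 − 19/20 = 1/20 > 0, so some outcome avoids every A_i.

40·p = 19/20 ≈ 0.9500; existence CERTIFIED by the union bound.


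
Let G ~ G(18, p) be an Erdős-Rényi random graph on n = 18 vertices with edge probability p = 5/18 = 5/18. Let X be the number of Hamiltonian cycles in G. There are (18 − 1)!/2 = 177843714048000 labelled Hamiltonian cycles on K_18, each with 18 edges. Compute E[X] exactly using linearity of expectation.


K_18 has (18 − 1)!/2 = 177843714048000 labelled Hamiltonian cycles.
For each such Hamiltonian cycle H, let X_H = 1 if all 18 edges of H are present in G. Then P[X_H = 1] = p^{18} = (5/18)^{18} = 3814697265625/39346408075296537575424.
Summing the indicators: E[X] = Σ_H E[X_H] = 177843714048000 · p^{18} = 177843714048000 · 3814697265625/39346408075296537575424 = 56800365447998046875/3294258113514384.
Numerically: E[X] ≈ 17242.

E[X] = 177843714048000 · (5/18)^{18} = 56800365447998046875/3294258113514384 ≈ 17242.


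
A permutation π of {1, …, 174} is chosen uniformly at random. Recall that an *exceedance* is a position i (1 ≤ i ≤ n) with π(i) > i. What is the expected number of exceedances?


Write X = Σ_{i=1}^{174} X_i, where X_i = 1_{π(i) > i}.
For each fixed i, π(i) is uniform over {1, …, 174} (marginal of a uniform permutation), so P[π(i) > i] = (n − i)/n. Summing: Σ_{i=1}^{174} (n − i)/n = (0 + 1 + … + 173)/174 = 174(174 − 1)/(2·174) = (174 − 1)/2.
Hence E[X] = Σ_{i=1}^{174} (174 − i)/174 = 173/2 ≈ 86.50000.

E[X] = 173/2 = 86.50000.


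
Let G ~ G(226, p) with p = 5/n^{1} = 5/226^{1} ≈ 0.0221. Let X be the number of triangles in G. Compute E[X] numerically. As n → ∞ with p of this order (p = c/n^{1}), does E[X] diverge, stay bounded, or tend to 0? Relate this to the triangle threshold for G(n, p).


Number of potential triangles: C(226, 3) = 1898400.
Each occurs with probability p³ ≈ (0.0221)³ ≈ 1.08289e-05.
By linearity: E[X] = C(226, 3)·p³ ≈ 1898400 · 1.08289e-05 ≈ 20.558.
Here α = 1, so p = 5/n is exactly at the triangle threshold p ~ 1/n. Asymptotically E[X] → c³/6 = 5³/6 = 125/6 ≈ 20.833, a bounded constant. In this regime the triangle count is asymptotically Poisson(c³/6).

E[X] ≈ 20.558; in regime p = Θ(1/n^{1}) E[X] stays bounded (at the triangle threshold p ~ 1/n).


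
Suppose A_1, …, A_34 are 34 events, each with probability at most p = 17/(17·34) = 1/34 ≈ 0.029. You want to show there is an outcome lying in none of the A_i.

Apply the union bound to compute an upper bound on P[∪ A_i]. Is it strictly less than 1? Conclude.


Union bound: P[∪_{i=1}^{34} A_i] ≤ Σ_i P[A_i] ≤ 34·p = 34·(1/34) = 1.
Numerically: 1 ≈ 1.000.
Is 1 < 1? NO.
Since the bound 1 is ≥ 1, the union bound is uninformative here; it does NOT by itself certify existence.

34·p = 1 ≈ 1.000; existence NOT certified by the union bound.


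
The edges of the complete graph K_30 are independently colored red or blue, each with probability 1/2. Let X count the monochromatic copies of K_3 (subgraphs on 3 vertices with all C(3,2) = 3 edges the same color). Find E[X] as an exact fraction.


Let X = Σ_S X_S over the C(30, 3) = 4060 subsets S of size 3, where X_S = 1 if the K_3 on S is monochromatic.
For a fixed S, the K_3 on S has C(3, 2) = 3 edges. P[all 3 edges red] = (1/2)^3, and likewise for blue, so P[monochromatic] = 2·(1/2)^3 = 2^{1 − 3} = 1/4.
By linearity of expectation: E[X] = C(30, 3) · 2^{1 − 3} = 4060 · 1/4 = 1015.
Numerically: E[X] ≈ 1015.00000.

E[X] = C(30,3)·2^(1−C(3,2)) = 1015 ≈ 1015.00000.


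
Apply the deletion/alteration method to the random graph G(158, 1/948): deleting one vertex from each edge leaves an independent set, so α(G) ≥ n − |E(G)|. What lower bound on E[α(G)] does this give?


E[|E(G)|] = C(158, 2)·p = 12403 · (1/948) = 157/12.
E[α(G)] ≥ n − E[|E(G)|] = 158 − 157/12 = 1739/12.
Numerically: ≈ 144.916667.
(This is only a lower bound; the true E[α(G)] may be larger.)

E[α(G)] ≥ 1739/12 ≈ 144.916667.


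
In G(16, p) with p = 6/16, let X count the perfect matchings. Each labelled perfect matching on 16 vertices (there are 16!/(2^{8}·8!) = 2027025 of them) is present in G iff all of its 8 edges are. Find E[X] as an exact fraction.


K_16 has 16!/(2^{8}·8!) = 2027025 labelled perfect matchings.
For each such perfect matching H, let X_H = 1 if all 8 edges of H are present in G. Then P[X_H = 1] = p^{8} = (3/8)^{8} = 6561/16777216.
By linearity of expectation: E[X] = Σ_H E[X_H] = 2027025 · p^{8} = 2027025 · 6561/16777216 = 13299311025/16777216.
Numerically: E[X] ≈ 792.7.

E[X] = 2027025 · (3/8)^{8} = 13299311025/16777216 ≈ 792.7.


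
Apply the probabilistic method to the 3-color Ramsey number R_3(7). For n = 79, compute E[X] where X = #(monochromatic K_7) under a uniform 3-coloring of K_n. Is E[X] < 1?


E[X] = C(79, 7) · 3^{1 − 21} = 2898753715 · 3^{−20} = 2898753715/3486784401.
As a reduced fraction: E[X] = 2898753715/3486784401 ≈ 0.831.
Is E[X] < 1? YES.
Since E[X] < 1, there exists a 3-coloring of K_{79} with no monochromatic K_7; hence R_3(7) > 79.

E[X] = 2898753715/3486784401 ≈ 0.831; E[X] < 1, so R_3(7) > 79.


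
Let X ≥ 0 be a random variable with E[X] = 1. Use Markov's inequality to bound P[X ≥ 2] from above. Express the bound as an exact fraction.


μ = E[X] = 1, a = 2.
Markov: P[X ≥ 2] ≤ μ/a = (1)/2 = 1/2.
Numerically: ≈ 0.500.
(Since a = 2 > μ = 1.000, the bound 1/2 is < 1 and informative.)

P[X ≥ 2] ≤ 1/2 ≈ 0.500.


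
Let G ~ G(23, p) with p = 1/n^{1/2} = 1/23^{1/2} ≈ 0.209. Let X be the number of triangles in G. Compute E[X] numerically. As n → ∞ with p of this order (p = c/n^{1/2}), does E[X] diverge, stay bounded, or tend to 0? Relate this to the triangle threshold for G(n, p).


Number of potential triangles: C(23, 3) = 1771.
Each occurs with probability p³ ≈ (0.209)³ ≈ 9.06584e-03.
By linearity: E[X] = C(23, 3)·p³ ≈ 1771 · 9.06584e-03 ≈ 16.056.
Since α = 1/2 < 1, p = c/n^{1/2} ≫ 1/n is above the triangle threshold p ~ 1/n. Asymptotically E[X] ~ (c³/6)·n^{3(1−α)} = (1³/6)·n^{1.5} → ∞; triangles are abundant w.h.p.

E[X] ≈ 16.056; in regime p = Θ(1/n^{1/2}) E[X] diverges (above the triangle threshold p ~ 1/n).


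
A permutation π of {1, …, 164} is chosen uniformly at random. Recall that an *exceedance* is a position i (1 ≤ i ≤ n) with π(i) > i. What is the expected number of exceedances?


Write X = Σ_{i=1}^{164} X_i, where X_i = 1_{π(i) > i}.
For each fixed i, π(i) is uniform over {1, …, 164} (marginal of a uniform permutation), so P[π(i) > i] = (n − i)/n. Summing: Σ_{i=1}^{164} (n − i)/n = (0 + 1 + … + 163)/164 = 164(164 − 1)/(2·164) = (164 − 1)/2.
Hence E[X] = Σ_{i=1}^{164} (164 − i)/164 = 163/2 ≈ 81.50000.

E[X] = 163/2 = 81.50000.


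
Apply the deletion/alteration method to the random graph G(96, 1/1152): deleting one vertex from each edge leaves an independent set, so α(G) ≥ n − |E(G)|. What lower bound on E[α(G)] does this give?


E[|E(G)|] = C(96, 2)·p = 4560 · (1/1152) = 95/24.
E[α(G)] ≥ n − E[|E(G)|] = 96 − 95/24 = 2209/24.
Numerically: ≈ 92.0417.
(This is only a lower bound; the true E[α(G)] may be larger.)

E[α(G)] ≥ 2209/24 ≈ 92.0417.


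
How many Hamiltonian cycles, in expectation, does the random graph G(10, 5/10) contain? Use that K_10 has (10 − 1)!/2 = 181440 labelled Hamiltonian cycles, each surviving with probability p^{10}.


K_10 has (10 − 1)!/2 = 181440 labelled Hamiltonian cycles.
For each such Hamiltonian cycle H, let X_H = 1 if all 10 edges of H are present in G. Then P[X_H = 1] = p^{10} = (1/2)^{10} = 1/1024.
Summing the indicators: E[X] = Σ_H E[X_H] = 181440 · p^{10} = 181440 · 1/1024 = 2835/16.
Numerically: E[X] ≈ 177.19.

E[X] = 181440 · (1/2)^{10} = 2835/16 ≈ 177.19.


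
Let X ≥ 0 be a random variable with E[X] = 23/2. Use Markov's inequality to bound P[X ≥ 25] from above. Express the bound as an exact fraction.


μ = E[X] = 23/2, a = 25.
Markov: P[X ≥ 25] ≤ μ/a = (23/2)/25 = 23/50.
Numerically: ≈ 0.46000.
(Since a = 25 > μ = 11.50000, the bound 23/50 is < 1 and informative.)

P[X ≥ 25] ≤ 23/50 ≈ 0.46000.


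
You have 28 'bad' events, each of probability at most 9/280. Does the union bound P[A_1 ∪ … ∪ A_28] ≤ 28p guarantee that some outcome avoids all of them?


Union bound: P[∪_{i=1}^{28} A_i] ≤ Σ_i P[A_i] ≤ 28·p = 28·(9/280) = 9/10.
Numerically: 9/10 ≈ 0.90000.
Is 9/10 < 1? YES.
Since P[∪ A_i] ≤ 9/10 < 1, the complement has P[∩ A_i^c] ≥ 1 − 9/10 = 1/10 > 0, so some outcome avoids every A_i.

28·p = 9/10 ≈ 0.90000; existence CERTIFIED by the union bound.


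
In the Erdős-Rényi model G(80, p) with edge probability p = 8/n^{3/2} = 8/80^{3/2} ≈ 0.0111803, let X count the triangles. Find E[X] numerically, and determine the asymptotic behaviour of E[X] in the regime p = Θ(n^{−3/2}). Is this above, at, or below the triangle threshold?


Number of potential triangles: C(80, 3) = 82160.
Each occurs with probability p³ ≈ (0.0111803)³ ≈ 1.39754249e-06.
By linearity: E[X] = C(80, 3)·p³ ≈ 82160 · 1.39754249e-06 ≈ 0.114822.
Since α = 3/2 > 1, p = c/n^{3/2} = o(1/n) is below the triangle threshold p ~ 1/n. Asymptotically E[X] ~ (c³/6)·n^{3(1−α)} = (8³/6)·n^{-1.5} → 0, so by Markov's inequality G has no triangles w.h.p.

E[X] ≈ 0.114822; in regime p = Θ(1/n^{3/2}) E[X] tends to 0 (below the triangle threshold p ~ 1/n).


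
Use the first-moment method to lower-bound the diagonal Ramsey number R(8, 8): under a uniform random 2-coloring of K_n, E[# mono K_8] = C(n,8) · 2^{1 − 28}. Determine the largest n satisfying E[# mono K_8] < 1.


We need C(n, 8) · 2^{1 − 28} < 1, i.e. C(n, 8) < 2^{28 − 1} = 134217728.
Check values of n near the boundary:
  n = 39: C(39, 8) = 61523748; 61523748 < 134217728? YES
  n = 40: C(40, 8) = 76904685; 76904685 < 134217728? YES
  n = 41: C(41, 8) = 95548245; 95548245 < 134217728? YES
  n = 42: C(42, 8) = 118030185; 118030185 < 134217728? YES
  n = 43: C(43, 8) = 145008513; 145008513 < 134217728? NO
  n = 44: C(44, 8) = 177232627; 177232627 < 134217728? NO
The largest n with C(n, 8) < 134217728 is n = 42 (where E[X] = 118030185/134217728 ≈ 0.879). Hence R(8, 8) > 42, i.e. R(8, 8) ≥ 43.

Largest n = 42; hence R(8, 8) > 42.


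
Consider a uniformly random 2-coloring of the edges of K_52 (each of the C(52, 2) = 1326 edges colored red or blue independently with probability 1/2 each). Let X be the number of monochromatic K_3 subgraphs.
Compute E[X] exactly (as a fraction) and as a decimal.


Let X = Σ_S X_S over the C(52, 3) = 22100 subsets S of size 3, where X_S = 1 if the K_3 on S is monochromatic.
For a fixed S, the K_3 on S has C(3, 2) = 3 edges. P[all 3 edges red] = (1/2)^3, and likewise for blue, so P[monochromatic] = 2·(1/2)^3 = 2^{1 − 3} = 1/4.
By linearity: E[X] = C(52, 3) · 2^{1 − 3} = 22100 · 1/4 = 5525.
Numerically: E[X] ≈ 5525.000000.

E[X] = C(52,3)·2^(1−C(3,2)) = 5525 ≈ 5525.000000.


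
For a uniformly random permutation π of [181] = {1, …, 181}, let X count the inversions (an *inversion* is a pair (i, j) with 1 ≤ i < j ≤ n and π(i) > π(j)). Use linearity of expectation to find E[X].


Write X = Σ X_I over the C(181, 2) = 16290 pairs i < j, with X_I the indicator of one inversion.
There are 16290 indicators.
For each fixed pair i < j, the values π(i) and π(j) are two distinct elements of {1, …, 181} in uniformly random order; by symmetry P[π(i) > π(j)] = 1/2.
By linearity: E[X] = 16290 · (1/2) = C(181, 2) · (1/2) = 16290/2 = 8145 ≈ 8145.00000.

E[X] = 8145 = 8145.00000.


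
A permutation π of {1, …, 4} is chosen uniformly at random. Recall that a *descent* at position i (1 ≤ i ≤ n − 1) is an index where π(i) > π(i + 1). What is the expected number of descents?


Write X = Σ X_I over i = 1, …, 3, with X_I the indicator of one descent.
There are 3 indicators.
For each fixed i, the pair (π(i), π(i+1)) is a uniformly random ordered pair of distinct values from {1, …, 4}; by symmetry P[π(i) > π(i+1)] = 1/2.
By linearity: E[X] = 3 · (1/2) = (4 − 1) · (1/2) = 3/2 ≈ 1.5000.

E[X] = 3/2 = 1.5000.


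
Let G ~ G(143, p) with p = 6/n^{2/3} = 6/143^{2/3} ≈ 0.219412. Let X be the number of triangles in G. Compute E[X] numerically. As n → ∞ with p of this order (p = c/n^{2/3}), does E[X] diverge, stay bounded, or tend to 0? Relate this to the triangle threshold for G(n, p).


Number of potential triangles: C(143, 3) = 477191.
Each occurs with probability p³ ≈ (0.219412)³ ≈ 1.05628637e-02.
By linearity: E[X] = C(143, 3)·p³ ≈ 477191 · 1.05628637e-02 ≈ 5040.503497.
Since α = 2/3 < 1, p = c/n^{2/3} ≫ 1/n is above the triangle threshold p ~ 1/n. Asymptotically E[X] ~ (c³/6)·n^{3(1−α)} = (6³/6)·n^{1} → ∞; triangles are abundant w.h.p.

E[X] ≈ 5040.503497; in regime p = Θ(1/n^{2/3}) E[X] diverges (above the triangle threshold p ~ 1/n).


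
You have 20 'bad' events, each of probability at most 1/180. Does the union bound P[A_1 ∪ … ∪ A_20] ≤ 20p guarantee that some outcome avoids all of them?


Union bound: P[∪_{i=1}^{20} A_i] ≤ Σ_i P[A_i] ≤ 20·p = 20·(1/180) = 1/9.
Numerically: 1/9 ≈ 0.11111.
Is 1/9 < 1? YES.
Since P[∪ A_i] ≤ 1/9 < 1, the complement has P[∩ A_i^c] ≥ 1 − 1/9 = 8/9 > 0, so some outcome avoids every A_i.

20·p = 1/9 ≈ 0.11111; existence CERTIFIED by the union bound.


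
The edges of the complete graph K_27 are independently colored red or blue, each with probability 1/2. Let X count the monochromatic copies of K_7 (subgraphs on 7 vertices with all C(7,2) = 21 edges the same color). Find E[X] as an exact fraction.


Let X = Σ_S X_S over the C(27, 7) = 888030 subsets S of size 7, where X_S = 1 if the K_7 on S is monochromatic.
For a fixed S, the K_7 on S has C(7, 2) = 21 edges. P[all 21 edges red] = (1/2)^21, and likewise for blue, so P[monochromatic] = 2·(1/2)^21 = 2^{1 − 21} = 1/1048576.
Summing: E[X] = C(27, 7) · 2^{1 − 21} = 888030 · 1/1048576 = 444015/524288.
Numerically: E[X] ≈ 0.8469.

E[X] = C(27,7)·2^(1−C(7,2)) = 444015/524288 ≈ 0.8469.


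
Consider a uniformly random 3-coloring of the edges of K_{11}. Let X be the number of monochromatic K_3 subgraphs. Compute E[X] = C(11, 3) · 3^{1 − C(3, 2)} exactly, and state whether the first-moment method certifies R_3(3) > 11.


E[X] = C(11, 3) · 3^{1 − 3} = 165 · 3^{−2} = 165/9.
As a reduced fraction: E[X] = 55/3 ≈ 18.3333333.
Is E[X] < 1? NO.
Since E[X] ≥ 1, the first-moment bound is inconclusive at n = 11; it does NOT by itself certify R_3(3) > 11.

E[X] = 55/3 ≈ 18.3333333; E[X] ≥ 1; first-moment method inconclusive here.


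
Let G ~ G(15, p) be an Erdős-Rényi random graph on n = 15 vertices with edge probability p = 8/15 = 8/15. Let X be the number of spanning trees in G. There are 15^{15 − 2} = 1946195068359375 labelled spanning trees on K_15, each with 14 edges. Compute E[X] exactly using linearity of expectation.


K_15 has 15^{15 − 2} = 1946195068359375 labelled spanning trees.
For each such spanning tree H, let X_H = 1 if all 14 edges of H are present in G. Then P[X_H = 1] = p^{14} = (8/15)^{14} = 4398046511104/29192926025390625.
Summing the indicators: E[X] = Σ_H E[X_H] = 1946195068359375 · p^{14} = 1946195068359375 · 4398046511104/29192926025390625 = 4398046511104/15.
Numerically: E[X] ≈ 2.932e+11.

E[X] = 1946195068359375 · (8/15)^{14} = 4398046511104/15 ≈ 2.932e+11.


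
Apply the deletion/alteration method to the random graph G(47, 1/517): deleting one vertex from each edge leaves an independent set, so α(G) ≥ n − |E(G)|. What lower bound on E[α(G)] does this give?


E[|E(G)|] = C(47, 2)·p = 1081 · (1/517) = 23/11.
E[α(G)] ≥ n − E[|E(G)|] = 47 − 23/11 = 494/11.
Numerically: ≈ 44.909091.
(This is only a lower bound; the true E[α(G)] may be larger.)

E[α(G)] ≥ 494/11 ≈ 44.909091.


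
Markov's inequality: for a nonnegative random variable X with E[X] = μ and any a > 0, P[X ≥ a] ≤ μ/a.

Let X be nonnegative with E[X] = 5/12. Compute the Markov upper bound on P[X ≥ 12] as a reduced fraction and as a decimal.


μ = E[X] = 5/12, a = 12.
Markov: P[X ≥ 12] ≤ μ/a = (5/12)/12 = 5/144.
Numerically: ≈ 0.03472.
(Since a = 12 > μ = 0.41667, the bound 5/144 is < 1 and informative.)

P[X ≥ 12] ≤ 5/144 ≈ 0.03472.


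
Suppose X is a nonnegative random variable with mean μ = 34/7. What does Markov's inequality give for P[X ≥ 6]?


μ = E[X] = 34/7, a = 6.
Markov: P[X ≥ 6] ≤ μ/a = (34/7)/6 = 17/21.
Numerically: ≈ 0.8095.
(Since a = 6 > μ = 4.8571, the bound 17/21 is < 1 and informative.)

P[X ≥ 6] ≤ 17/21 ≈ 0.8095.


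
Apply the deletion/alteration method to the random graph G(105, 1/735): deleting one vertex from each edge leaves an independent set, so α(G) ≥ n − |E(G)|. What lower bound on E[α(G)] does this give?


E[|E(G)|] = C(105, 2)·p = 5460 · (1/735) = 52/7.
E[α(G)] ≥ n − E[|E(G)|] = 105 − 52/7 = 683/7.
Numerically: ≈ 97.5714.
(This is only a lower bound; the true E[α(G)] may be larger.)

E[α(G)] ≥ 683/7 ≈ 97.5714.


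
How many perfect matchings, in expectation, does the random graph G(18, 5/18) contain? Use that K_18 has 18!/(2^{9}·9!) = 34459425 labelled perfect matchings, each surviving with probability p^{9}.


K_18 has 18!/(2^{9}·9!) = 34459425 labelled perfect matchings.
For each such perfect matching H, let X_H = 1 if all 9 edges of H are present in G. Then P[X_H = 1] = p^{9} = (5/18)^{9} = 1953125/198359290368.
Summing the indicators: E[X] = Σ_H E[X_H] = 34459425 · p^{9} = 34459425 · 1953125/198359290368 = 830908203125/2448880128.
Numerically: E[X] ≈ 339.3.

E[X] = 34459425 · (5/18)^{9} = 830908203125/2448880128 ≈ 339.3.


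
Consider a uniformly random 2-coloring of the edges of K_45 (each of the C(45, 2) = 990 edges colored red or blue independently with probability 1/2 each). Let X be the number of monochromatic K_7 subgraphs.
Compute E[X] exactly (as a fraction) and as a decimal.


Let X = Σ_S X_S over the C(45, 7) = 45379620 subsets S of size 7, where X_S = 1 if the K_7 on S is monochromatic.
For a fixed S, the K_7 on S has C(7, 2) = 21 edges. P[all 21 edges red] = (1/2)^21, and likewise for blue, so P[monochromatic] = 2·(1/2)^21 = 2^{1 − 21} = 1/1048576.
By linearity of expectation: E[X] = C(45, 7) · 2^{1 − 21} = 45379620 · 1/1048576 = 11344905/262144.
Numerically: E[X] ≈ 43.27738.

E[X] = C(45,7)·2^(1−C(7,2)) = 11344905/262144 ≈ 43.27738.


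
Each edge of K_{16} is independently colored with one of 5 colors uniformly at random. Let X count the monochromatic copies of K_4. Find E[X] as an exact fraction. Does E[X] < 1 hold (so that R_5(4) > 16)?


E[X] = C(16, 4) · 5^{1 − 6} = 1820 · 5^{−5} = 1820/3125.
As a reduced fraction: E[X] = 364/625 ≈ 0.5824.
Is E[X] < 1? YES.
Since E[X] < 1, there exists a 5-coloring of K_{16} with no monochromatic K_4; hence R_5(4) > 16.

E[X] = 364/625 ≈ 0.5824; E[X] < 1, so R_5(4) > 16.


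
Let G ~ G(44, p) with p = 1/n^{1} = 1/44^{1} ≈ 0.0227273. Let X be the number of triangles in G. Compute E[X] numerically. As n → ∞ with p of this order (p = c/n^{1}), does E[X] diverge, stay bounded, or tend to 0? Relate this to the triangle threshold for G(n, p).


Number of potential triangles: C(44, 3) = 13244.
Each occurs with probability p³ ≈ (0.0227273)³ ≈ 1.17392938e-05.
By linearity: E[X] = C(44, 3)·p³ ≈ 13244 · 1.17392938e-05 ≈ 0.155475.
Here α = 1, so p = 1/n is exactly at the triangle threshold p ~ 1/n. Asymptotically E[X] → c³/6 = 1³/6 = 1/6 ≈ 0.166667, a bounded constant. In this regime the triangle count is asymptotically Poisson(c³/6).

E[X] ≈ 0.155475; in regime p = Θ(1/n^{1}) E[X] stays bounded (at the triangle threshold p ~ 1/n).


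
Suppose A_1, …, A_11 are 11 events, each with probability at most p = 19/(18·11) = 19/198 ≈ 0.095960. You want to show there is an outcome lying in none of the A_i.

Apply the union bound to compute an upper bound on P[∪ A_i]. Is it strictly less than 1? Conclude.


Union bound: P[∪_{i=1}^{11} A_i] ≤ Σ_i P[A_i] ≤ 11·p = 11·(19/198) = 19/18.
Numerically: 19/18 ≈ 1.055556.
Is 19/18 < 1? NO.
Since the bound 19/18 is ≥ 1, the union bound is uninformative here; it does NOT by itself certify existence.

11·p = 19/18 ≈ 1.055556; existence NOT certified by the union bound.


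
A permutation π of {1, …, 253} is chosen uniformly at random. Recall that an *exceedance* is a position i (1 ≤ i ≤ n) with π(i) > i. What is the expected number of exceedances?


Write X = Σ_{i=1}^{253} X_i, where X_i = 1_{π(i) > i}.
For each fixed i, π(i) is uniform over {1, …, 253} (marginal of a uniform permutation), so P[π(i) > i] = (n − i)/n. Summing: Σ_{i=1}^{253} (n − i)/n = (0 + 1 + … + 252)/253 = 253(253 − 1)/(2·253) = (253 − 1)/2.
Hence E[X] = Σ_{i=1}^{253} (253 − i)/253 = 126 ≈ 126.000000.

E[X] = 126 = 126.000000.


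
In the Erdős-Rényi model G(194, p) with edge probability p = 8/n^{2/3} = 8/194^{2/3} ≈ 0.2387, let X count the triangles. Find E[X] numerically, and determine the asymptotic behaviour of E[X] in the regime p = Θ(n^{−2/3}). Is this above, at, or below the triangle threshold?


Number of potential triangles: C(194, 3) = 1198144.
Each occurs with probability p³ ≈ (0.2387)³ ≈ 1.360400e-02.
By linearity: E[X] = C(194, 3)·p³ ≈ 1198144 · 1.360400e-02 ≈ 16299.5464.
Since α = 2/3 < 1, p = c/n^{2/3} ≫ 1/n is above the triangle threshold p ~ 1/n. Asymptotically E[X] ~ (c³/6)·n^{3(1−α)} = (8³/6)·n^{1} → ∞; triangles are abundant w.h.p.

E[X] ≈ 16299.5464; in regime p = Θ(1/n^{2/3}) E[X] diverges (above the triangle threshold p ~ 1/n).


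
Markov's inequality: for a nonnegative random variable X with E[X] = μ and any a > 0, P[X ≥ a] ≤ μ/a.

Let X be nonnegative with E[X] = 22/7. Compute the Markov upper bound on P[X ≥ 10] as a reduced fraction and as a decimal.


μ = E[X] = 22/7, a = 10.
Markov: P[X ≥ 10] ≤ μ/a = (22/7)/10 = 11/35.
Numerically: ≈ 0.314286.
(Since a = 10 > μ = 3.142857, the bound 11/35 is < 1 and informative.)

P[X ≥ 10] ≤ 11/35 ≈ 0.314286.


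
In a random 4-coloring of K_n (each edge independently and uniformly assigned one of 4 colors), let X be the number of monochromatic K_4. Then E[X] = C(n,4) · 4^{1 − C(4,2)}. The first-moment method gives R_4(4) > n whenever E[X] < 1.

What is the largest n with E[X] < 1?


We need C(n, 4) · 4^{1 − 6} < 1, i.e. C(n, 4) < 4^{6 − 1} = 1024.
Check values of n near the boundary:
  n = 9: C(9, 4) = 126; 126 < 1024? YES
  n = 10: C(10, 4) = 210; 210 < 1024? YES
  n = 11: C(11, 4) = 330; 330 < 1024? YES
  n = 12: C(12, 4) = 495; 495 < 1024? YES
  n = 13: C(13, 4) = 715; 715 < 1024? YES
  n = 14: C(14, 4) = 1001; 1001 < 1024? YES
  n = 15: C(15, 4) = 1365; 1365 < 1024? NO
  n = 16: C(16, 4) = 1820; 1820 < 1024? NO
The largest n with C(n, 4) < 1024 is n = 14 (where E[X] = 1001/1024 ≈ 0.97754). Hence R_4(4) > 14, i.e. R_4(4) ≥ 15.

Largest n = 14; hence R_4(4) > 14.


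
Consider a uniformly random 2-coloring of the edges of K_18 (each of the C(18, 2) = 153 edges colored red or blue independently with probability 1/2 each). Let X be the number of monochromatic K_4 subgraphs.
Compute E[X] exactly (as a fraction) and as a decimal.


Let X = Σ_S X_S over the C(18, 4) = 3060 subsets S of size 4, where X_S = 1 if the K_4 on S is monochromatic.
For a fixed S, the K_4 on S has C(4, 2) = 6 edges. P[all 6 edges red] = (1/2)^6, and likewise for blue, so P[monochromatic] = 2·(1/2)^6 = 2^{1 − 6} = 1/32.
By linearity: E[X] = C(18, 4) · 2^{1 − 6} = 3060 · 1/32 = 765/8.
Numerically: E[X] ≈ 95.6250.

E[X] = C(18,4)·2^(1−C(4,2)) = 765/8 ≈ 95.6250.


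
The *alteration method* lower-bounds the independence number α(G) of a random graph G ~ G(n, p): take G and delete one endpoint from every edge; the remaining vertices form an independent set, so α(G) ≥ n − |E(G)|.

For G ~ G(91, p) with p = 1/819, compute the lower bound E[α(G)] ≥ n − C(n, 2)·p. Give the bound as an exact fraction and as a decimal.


E[|E(G)|] = C(91, 2)·p = 4095 · (1/819) = 5.
E[α(G)] ≥ n − E[|E(G)|] = 91 − 5 = 86.
Numerically: ≈ 86.000.
(This is only a lower bound; the true E[α(G)] may be larger.)

E[α(G)] ≥ 86 ≈ 86.000.


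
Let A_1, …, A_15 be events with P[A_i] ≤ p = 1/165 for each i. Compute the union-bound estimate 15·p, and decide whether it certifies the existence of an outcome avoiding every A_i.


Union bound: P[∪_{i=1}^{15} A_i] ≤ Σ_i P[A_i] ≤ 15·p = 15·(1/165) = 1/11.
Numerically: 1/11 ≈ 0.090909.
Is 1/11 < 1? YES.
Since P[∪ A_i] ≤ 1/11 < 1, the complement has P[∩ A_i^c] ≥ 1 − 1/11 = 10/11 > 0, so some outcome avoids every A_i.

15·p = 1/11 ≈ 0.090909; existence CERTIFIED by the union bound.


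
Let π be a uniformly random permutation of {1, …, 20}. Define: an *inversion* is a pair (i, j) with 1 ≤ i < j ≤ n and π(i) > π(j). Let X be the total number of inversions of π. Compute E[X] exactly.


Write X = Σ X_I over the C(20, 2) = 190 pairs i < j, with X_I the indicator of one inversion.
There are 190 indicators.
For each fixed pair i < j, the values π(i) and π(j) are two distinct elements of {1, …, 20} in uniformly random order; by symmetry P[π(i) > π(j)] = 1/2.
By linearity: E[X] = 190 · (1/2) = C(20, 2) · (1/2) = 190/2 = 95 ≈ 95.000.

E[X] = 95 = 95.000.


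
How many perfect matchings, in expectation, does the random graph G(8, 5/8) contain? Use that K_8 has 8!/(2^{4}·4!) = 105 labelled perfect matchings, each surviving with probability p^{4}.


K_8 has 8!/(2^{4}·4!) = 105 labelled perfect matchings.
For each such perfect matching H, let X_H = 1 if all 4 edges of H are present in G. Then P[X_H = 1] = p^{4} = (5/8)^{4} = 625/4096.
By linearity of expectation: E[X] = Σ_H E[X_H] = 105 · p^{4} = 105 · 625/4096 = 65625/4096.
Numerically: E[X] ≈ 16.0217.

E[X] = 105 · (5/8)^{4} = 65625/4096 ≈ 16.0217.


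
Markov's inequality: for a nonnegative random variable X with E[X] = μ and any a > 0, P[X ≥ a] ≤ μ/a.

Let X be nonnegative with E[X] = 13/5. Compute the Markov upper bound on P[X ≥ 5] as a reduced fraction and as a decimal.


μ = E[X] = 13/5, a = 5.
Markov: P[X ≥ 5] ≤ μ/a = (13/5)/5 = 13/25.
Numerically: ≈ 0.5200.
(Since a = 5 > μ = 2.6000, the bound 13/25 is < 1 and informative.)

P[X ≥ 5] ≤ 13/25 ≈ 0.5200.


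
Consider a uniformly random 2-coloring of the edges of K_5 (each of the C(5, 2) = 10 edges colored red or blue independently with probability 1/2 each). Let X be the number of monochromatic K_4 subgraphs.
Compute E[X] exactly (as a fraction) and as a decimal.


Let X = Σ_S X_S over the C(5, 4) = 5 subsets S of size 4, where X_S = 1 if the K_4 on S is monochromatic.
For a fixed S, the K_4 on S has C(4, 2) = 6 edges. P[all 6 edges red] = (1/2)^6, and likewise for blue, so P[monochromatic] = 2·(1/2)^6 = 2^{1 − 6} = 1/32.
By linearity of expectation: E[X] = C(5, 4) · 2^{1 − 6} = 5 · 1/32 = 5/32.
Numerically: E[X] ≈ 0.15625.

E[X] = C(5,4)·2^(1−C(4,2)) = 5/32 ≈ 0.15625.


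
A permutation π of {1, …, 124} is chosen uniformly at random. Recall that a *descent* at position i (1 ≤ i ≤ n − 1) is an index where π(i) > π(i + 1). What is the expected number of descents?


Write X = Σ X_I over i = 1, …, 123, with X_I the indicator of one descent.
There are 123 indicators.
For each fixed i, the pair (π(i), π(i+1)) is a uniformly random ordered pair of distinct values from {1, …, 124}; by symmetry P[π(i) > π(i+1)] = 1/2.
By linearity: E[X] = 123 · (1/2) = (124 − 1) · (1/2) = 123/2 ≈ 61.500000.

E[X] = 123/2 = 61.500000.


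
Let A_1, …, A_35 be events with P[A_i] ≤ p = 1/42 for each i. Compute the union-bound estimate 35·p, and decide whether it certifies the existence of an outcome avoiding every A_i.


Union bound: P[∪_{i=1}^{35} A_i] ≤ Σ_i P[A_i] ≤ 35·p = 35·(1/42) = 5/6.
Numerically: 5/6 ≈ 0.833333.
Is 5/6 < 1? YES.
Since P[∪ A_i] ≤ 5/6 < 1, the complement has P[∩ A_i^c] ≥ 1 − 5/6 = 1/6 > 0, so some outcome avoids every A_i.

35·p = 5/6 ≈ 0.833333; existence CERTIFIED by the union bound.


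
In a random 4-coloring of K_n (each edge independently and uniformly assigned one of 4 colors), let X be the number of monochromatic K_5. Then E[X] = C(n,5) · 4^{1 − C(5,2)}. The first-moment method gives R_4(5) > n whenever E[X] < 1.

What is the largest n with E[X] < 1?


We need C(n, 5) · 4^{1 − 10} < 1, i.e. C(n, 5) < 4^{10 − 1} = 262144.
Check values of n near the boundary:
  n = 32: C(32, 5) = 201376; 201376 < 262144? YES
  n = 33: C(33, 5) = 237336; 237336 < 262144? YES
  n = 34: C(34, 5) = 278256; 278256 < 262144? NO
  n = 35: C(35, 5) = 324632; 324632 < 262144? NO
The largest n with C(n, 5) < 262144 is n = 33 (where E[X] = 29667/32768 ≈ 0.905365). Hence R_4(5) > 33, i.e. R_4(5) ≥ 34.

Largest n = 33; hence R_4(5) > 33.
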